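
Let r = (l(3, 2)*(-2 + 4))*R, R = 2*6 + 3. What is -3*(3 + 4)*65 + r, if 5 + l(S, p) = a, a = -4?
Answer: -1635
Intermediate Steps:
l(S, p) = -9 (l(S, p) = -5 - 4 = -9)
R = 15 (R = 12 + 3 = 15)
r = -270 (r = -9*(-2 + 4)*15 = -9*2*15 = -18*15 = -270)
-3*(3 + 4)*65 + r = -3*(3 + 4)*65 - 270 = -3*7*65 - 270 = -21*65 - 270 = -1365 - 270 = -1635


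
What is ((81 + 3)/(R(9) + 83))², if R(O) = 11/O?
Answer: 142884/143641 ≈ 0.99473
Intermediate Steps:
((81 + 3)/(R(9) + 83))² = ((81 + 3)/(11/9 + 83))² = (84/(11*(⅑) + 83))² = (84/(11/9 + 83))² = (84/(758/9))² = (84*(9/758))² = (378/379)² = 142884/143641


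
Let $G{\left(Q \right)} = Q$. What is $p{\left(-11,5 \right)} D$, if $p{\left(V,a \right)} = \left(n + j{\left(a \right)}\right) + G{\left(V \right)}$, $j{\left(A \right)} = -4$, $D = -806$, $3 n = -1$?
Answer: $\frac{37076}{3} \approx 12359.0$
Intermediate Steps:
$n = - \frac{1}{3}$ ($n = \frac{1}{3} \left(-1\right) = - \frac{1}{3} \approx -0.33333$)
$p{\left(V,a \right)} = - \frac{13}{3} + V$ ($p{\left(V,a \right)} = \left(- \frac{1}{3} - 4\right) + V = - \frac{13}{3} + V$)
$p{\left(-11,5 \right)} D = \left(- \frac{13}{3} - 11\right) \left(-806\right) = \left(- \frac{46}{3}\right) \left(-806\right) = \frac{37076}{3}$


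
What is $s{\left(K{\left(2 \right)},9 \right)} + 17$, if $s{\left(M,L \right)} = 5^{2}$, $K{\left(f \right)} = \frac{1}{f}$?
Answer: $42$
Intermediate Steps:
$s{\left(M,L \right)} = 25$
$s{\left(K{\left(2 \right)},9 \right)} + 17 = 25 + 17 = 42$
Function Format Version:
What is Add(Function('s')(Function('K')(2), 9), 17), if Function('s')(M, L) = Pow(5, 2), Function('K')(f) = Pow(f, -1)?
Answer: 42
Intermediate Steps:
Function('s')(M, L) = 25
Add(Function('s')(Function('K')(2), 9), 17) = Add(25, 17) = 42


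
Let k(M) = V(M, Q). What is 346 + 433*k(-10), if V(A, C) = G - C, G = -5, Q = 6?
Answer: -4417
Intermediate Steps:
V(A, C) = -5 - C
k(M) = -11 (k(M) = -5 - 1*6 = -5 - 6 = -11)
346 + 433*k(-10) = 346 + 433*(-11) = 346 - 4763 = -4417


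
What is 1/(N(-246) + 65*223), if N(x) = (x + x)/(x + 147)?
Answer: 33/478499 ≈ 6.8966e-5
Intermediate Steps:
N(x) = 2*x/(147 + x) (N(x) = (2*x)/(147 + x) = 2*x/(147 + x))
1/(N(-246) + 65*223) = 1/(2*(-246)/(147 - 246) + 65*223) = 1/(2*(-246)/(-99) + 14495) = 1/(2*(-246)*(-1/99) + 14495) = 1/(164/33 + 14495) = 1/(478499/33) = 33/478499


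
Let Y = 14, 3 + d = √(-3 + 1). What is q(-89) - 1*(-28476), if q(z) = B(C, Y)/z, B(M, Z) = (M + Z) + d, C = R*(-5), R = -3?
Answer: 2534338/89 - I*√2/89 ≈ 28476.0 - 0.01589*I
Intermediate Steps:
d = -3 + I*√2 (d = -3 + √(-3 + 1) = -3 + √(-2) = -3 + I*√2 ≈ -3.0 + 1.4142*I)
C = 15 (C = -3*(-5) = 15)
B(M, Z) = -3 + M + Z + I*√2 (B(M, Z) = (M + Z) + (-3 + I*√2) = -3 + M + Z + I*√2)
q(z) = (26 + I*√2)/z (q(z) = (-3 + 15 + 14 + I*√2)/z = (26 + I*√2)/z)
q(-89) - 1*(-28476) = (26 + I*√2)/(-89) - 1*(-28476) = -(26 + I*√2)/89 + 28476 = (-26/89 - I*√2/89) + 28476 = 2534338/89 - I*√2/89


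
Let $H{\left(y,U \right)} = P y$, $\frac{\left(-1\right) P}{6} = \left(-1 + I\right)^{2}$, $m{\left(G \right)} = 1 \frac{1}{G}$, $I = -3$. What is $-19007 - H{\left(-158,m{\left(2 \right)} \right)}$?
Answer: $-34175$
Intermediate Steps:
$m{\left(G \right)} = \frac{1}{G}$
$P = -96$ ($P = - 6 \left(-1 - 3\right)^{2} = - 6 \left(-4\right)^{2} = \left(-6\right) 16 = -96$)
$H{\left(y,U \right)} = - 96 y$
$-19007 - H{\left(-158,m{\left(2 \right)} \right)} = -19007 - \left(-96\right) \left(-158\right) = -19007 - 15168 = -34175$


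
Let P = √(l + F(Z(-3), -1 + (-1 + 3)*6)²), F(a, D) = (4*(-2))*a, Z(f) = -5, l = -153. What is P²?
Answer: 1447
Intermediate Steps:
F(a, D) = -8*a
P = √1447 (P = √(-153 + (-8*(-5))²) = √(-153 + 40²) = √(-153 + 1600) = √1447 ≈ 38.039)
P² = (√1447)² = 1447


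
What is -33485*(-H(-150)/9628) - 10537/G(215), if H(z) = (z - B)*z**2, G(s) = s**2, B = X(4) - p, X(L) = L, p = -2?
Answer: -1358233245050059/111263575 ≈ -1.2207e+7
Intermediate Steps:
B = 6 (B = 4 - 1*(-2) = 4 + 2 = 6)
H(z) = z**2*(-6 + z) (H(z) = (z - 1*6)*z**2 = (z - 6)*z**2 = (-6 + z)*z**2 = z**2*(-6 + z))
-33485*(-H(-150)/9628) - 10537/G(215) = -33485/((-9628*1/(22500*(-6 - 150)))) - 10537/(215**2) = -33485/((-9628/(22500*(-156)))) - 10537/46225 = -33485/((-9628/(-3510000))) - 10537*1/46225 = -33485/((-9628*(-1/3510000))) - 10537/46225 = -33485/2407/877500 - 10537/46225 = -33485*877500/2407 - 10537/46225 = -29383087500/2407 - 10537/46225 = -1358233245050059/111263575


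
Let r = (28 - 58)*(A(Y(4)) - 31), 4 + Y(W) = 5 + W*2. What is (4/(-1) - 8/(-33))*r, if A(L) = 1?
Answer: -37200/11 ≈ -3381.8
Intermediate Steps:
Y(W) = 1 + 2*W (Y(W) = -4 + (5 + W*2) = -4 + (5 + 2*W) = 1 + 2*W)
r = 900 (r = (28 - 58)*(1 - 31) = -30*(-30) = 900)
(4/(-1) - 8/(-33))*r = (4/(-1) - 8/(-33))*900 = (4*(-1) - 8*(-1/33))*900 = (-4 + 8/33)*900 = -124/33*900 = -37200/11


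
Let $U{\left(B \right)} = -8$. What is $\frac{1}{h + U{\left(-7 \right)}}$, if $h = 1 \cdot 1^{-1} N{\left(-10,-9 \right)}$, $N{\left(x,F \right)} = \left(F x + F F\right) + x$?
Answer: $\frac{1}{153} \approx 0.0065359$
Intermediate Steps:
$N{\left(x,F \right)} = x + F^{2} + F x$ ($N{\left(x,F \right)} = \left(F x + F^{2}\right) + x = \left(F^{2} + F x\right) + x = x + F^{2} + F x$)
$h = 161$ ($h = 1 \cdot 1^{-1} \left(-10 + \left(-9\right)^{2} - -90\right) = 1 \cdot 1 \left(-10 + 81 + 90\right) = 1 \cdot 161 = 161$)
$\frac{1}{h + U{\left(-7 \right)}} = \frac{1}{161 - 8} = \frac{1}{153}$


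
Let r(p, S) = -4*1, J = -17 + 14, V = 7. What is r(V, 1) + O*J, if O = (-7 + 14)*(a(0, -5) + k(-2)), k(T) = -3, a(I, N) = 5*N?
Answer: 584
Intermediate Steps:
J = -3
r(p, S) = -4
O = -196 (O = (-7 + 14)*(5*(-5) - 3) = 7*(-25 - 3) = 7*(-28) = -196)
r(V, 1) + O*J = -4 - 196*(-3) = -4 + 588 = 584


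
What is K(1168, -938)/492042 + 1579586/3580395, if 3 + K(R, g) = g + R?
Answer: 86448378253/195744968510 ≈ 0.44164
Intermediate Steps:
K(R, g) = -3 + R + g (K(R, g) = -3 + (g + R) = -3 + (R + g) = -3 + R + g)
K(1168, -938)/492042 + 1579586/3580395 = (-3 + 1168 - 938)/492042 + 1579586/3580395 = 227*(1/492042) + 1579586*(1/3580395) = 227/492042 + 1579586/3580395 = 86448378253/195744968510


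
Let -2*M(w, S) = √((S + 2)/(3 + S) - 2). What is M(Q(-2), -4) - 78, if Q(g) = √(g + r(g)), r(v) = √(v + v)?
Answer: -78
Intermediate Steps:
r(v) = √2*√v (r(v) = √(2*v) = √2*√v)
Q(g) = √(g + √2*√g)
M(w, S) = -√(-2 + (2 + S)/(3 + S))/2 (M(w, S) = -√((S + 2)/(3 + S) - 2)/2 = -√((2 + S)/(3 + S) - 2)/2 = -√(-2 + (2 + S)/(3 + S))/2)
M(Q(-2), -4) - 78 = -√(-1/(3 - 4))*√(4 - 4)/2 - 78 = -√(-1*0/(-1))/2 - 78 = -√(-1*(-1)*0)/2 - 78 = -√0/2 - 78 = -½*0 - 78 = 0 - 78 = -78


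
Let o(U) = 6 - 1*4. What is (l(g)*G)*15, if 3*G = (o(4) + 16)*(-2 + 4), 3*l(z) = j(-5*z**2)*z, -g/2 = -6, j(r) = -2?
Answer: -1440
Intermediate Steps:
g = 12 (g = -2*(-6) = 12)
o(U) = 2 (o(U) = 6 - 4 = 2)
l(z) = -2*z/3 (l(z) = (-2*z)/3 = -2*z/3)
G = 12 (G = ((2 + 16)*(-2 + 4))/3 = (18*2)/3 = (1/3)*36 = 12)
(l(g)*G)*15 = (-2/3*12*12)*15 = -8*12*15 = -96*15 = -1440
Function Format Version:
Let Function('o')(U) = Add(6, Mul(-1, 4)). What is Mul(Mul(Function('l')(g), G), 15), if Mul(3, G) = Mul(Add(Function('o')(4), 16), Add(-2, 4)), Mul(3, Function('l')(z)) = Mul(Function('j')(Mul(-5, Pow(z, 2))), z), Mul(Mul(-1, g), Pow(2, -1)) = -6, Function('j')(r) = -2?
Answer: -1440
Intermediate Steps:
g = 12 (g = Mul(-2, -6) = 12)
Function('o')(U) = 2 (Function('o')(U) = Add(6, -4) = 2)
Function('l')(z) = Mul(Rational(-2, 3), z) (Function('l')(z) = Mul(Rational(1, 3), Mul(-2, z)) = Mul(Rational(-2, 3), z))
G = 12 (G = Mul(Rational(1, 3), Mul(Add(2, 16), Add(-2, 4))) = Mul(Rational(1, 3), Mul(18, 2)) = Mul(Rational(1, 3), 36) = 12)
Mul(Mul(Function('l')(g), G), 15) = Mul(Mul(Mul(Rational(-2, 3), 12), 12), 15) = Mul(Mul(-8, 12), 15) = Mul(-96, 15) = -1440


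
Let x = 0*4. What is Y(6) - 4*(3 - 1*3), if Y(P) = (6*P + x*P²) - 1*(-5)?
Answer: 41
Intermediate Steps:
x = 0
Y(P) = 5 + 6*P (Y(P) = (6*P + 0*P²) - 1*(-5) = (6*P + 0) + 5 = 6*P + 5 = 5 + 6*P)
Y(6) - 4*(3 - 1*3) = (5 + 6*6) - 4*(3 - 1*3) = (5 + 36) - 4*(3 - 3) = 41 - 4*0 = 41 + 0 = 41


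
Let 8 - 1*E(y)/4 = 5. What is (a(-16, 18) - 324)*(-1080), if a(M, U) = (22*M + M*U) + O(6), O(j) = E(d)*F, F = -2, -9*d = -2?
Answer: 1067040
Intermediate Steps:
d = 2/9 (d = -1/9*(-2) = 2/9 ≈ 0.22222)
E(y) = 12 (E(y) = 32 - 4*5 = 32 - 20 = 12)
O(j) = -24 (O(j) = 12*(-2) = -24)
a(M, U) = -24 + 22*M + M*U (a(M, U) = (22*M + M*U) - 24 = -24 + 22*M + M*U)
(a(-16, 18) - 324)*(-1080) = ((-24 + 22*(-16) - 16*18) - 324)*(-1080) = ((-24 - 352 - 288) - 324)*(-1080) = (-664 - 324)*(-1080) = -988*(-1080) = 1067040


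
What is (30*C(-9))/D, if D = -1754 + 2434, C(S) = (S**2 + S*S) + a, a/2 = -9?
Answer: 108/17 ≈ 6.3529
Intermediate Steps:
a = -18 (a = 2*(-9) = -18)
C(S) = -18 + 2*S**2 (C(S) = (S**2 + S*S) - 18 = (S**2 + S**2) - 18 = 2*S**2 - 18 = -18 + 2*S**2)
D = 680
(30*C(-9))/D = (30*(-18 + 2*(-9)**2))/680 = (30*(-18 + 2*81))*(1/680) = (30*(-18 + 162))*(1/680) = (30*144)*(1/680) = 4320*(1/680) = 108/17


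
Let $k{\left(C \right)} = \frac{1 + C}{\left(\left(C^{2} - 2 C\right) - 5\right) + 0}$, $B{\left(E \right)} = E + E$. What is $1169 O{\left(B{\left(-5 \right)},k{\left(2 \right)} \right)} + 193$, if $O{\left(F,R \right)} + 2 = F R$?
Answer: $4869$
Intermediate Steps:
$B{\left(E \right)} = 2 E$
$k{\left(C \right)} = \frac{1 + C}{-5 + C^{2} - 2 C}$ ($k{\left(C \right)} = \frac{1 + C}{\left(-5 + C^{2} - 2 C\right) + 0} = \frac{1 + C}{-5 + C^{2} - 2 C}$)
$O{\left(F,R \right)} = -2 + F R$
$1169 O{\left(B{\left(-5 \right)},k{\left(2 \right)} \right)} + 193 = 1169 \left(-2 + 2 \left(-5\right) \frac{1 + 2}{-5 + 2^{2} - 4}\right) + 193 = 1169 \left(-2 - 10 \frac{1}{-5 + 4 - 4} \cdot 3\right) + 193 = 1169 \left(-2 - 10 \frac{1}{-5} \cdot 3\right) + 193 = 1169 \left(-2 - 10 \left(\left(- \frac{1}{5}\right) 3\right)\right) + 193 = 1169 \left(-2 - -6\right) + 193 = 1169 \left(-2 + 6\right) + 193 = 1169 \cdot 4 + 193 = 4676 + 193 = 4869$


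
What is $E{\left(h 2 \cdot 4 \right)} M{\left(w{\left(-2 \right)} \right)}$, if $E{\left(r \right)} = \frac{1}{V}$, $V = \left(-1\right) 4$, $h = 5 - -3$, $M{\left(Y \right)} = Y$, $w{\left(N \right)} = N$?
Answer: $\frac{1}{2} \approx 0.5$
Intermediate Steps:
$h = 8$ ($h = 5 + 3 = 8$)
$V = -4$
$E{\left(r \right)} = - \frac{1}{4}$ ($E{\left(r \right)} = \frac{1}{-4} = - \frac{1}{4}$)
$E{\left(h 2 \cdot 4 \right)} M{\left(w{\left(-2 \right)} \right)} = \left(- \frac{1}{4}\right) \left(-2\right) = \frac{1}{2}$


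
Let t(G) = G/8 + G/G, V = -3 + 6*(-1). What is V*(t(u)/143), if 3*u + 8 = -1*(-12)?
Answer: -21/286 ≈ -0.073427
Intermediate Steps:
u = 4/3 (u = -8/3 + (-1*(-12))/3 = -8/3 + (⅓)*12 = -8/3 + 4 = 4/3 ≈ 1.3333)
V = -9 (V = -3 - 6 = -9)
t(G) = 1 + G/8 (t(G) = G*(⅛) + 1 = G/8 + 1 = 1 + G/8)
V*(t(u)/143) = -9*(1 + (⅛)*(4/3))/143 = -9*(1 + ⅙)/143 = -21/(2*143) = -9*7/858 = -21/286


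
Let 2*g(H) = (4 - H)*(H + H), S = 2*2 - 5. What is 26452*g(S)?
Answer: -132260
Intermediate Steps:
S = -1 (S = 4 - 5 = -1)
g(H) = H*(4 - H) (g(H) = ((4 - H)*(H + H))/2 = ((4 - H)*(2*H))/2 = (2*H*(4 - H))/2 = H*(4 - H))
26452*g(S) = 26452*(-(4 - 1*(-1))) = 26452*(-(4 + 1)) = 26452*(-1*5) = 26452*(-5) = -132260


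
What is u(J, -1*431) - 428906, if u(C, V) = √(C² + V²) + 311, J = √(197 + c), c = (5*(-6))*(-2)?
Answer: -428595 + √186018 ≈ -4.2816e+5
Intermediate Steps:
c = 60 (c = -30*(-2) = 60)
J = √257 (J = √(197 + 60) = √257 ≈ 16.031)
u(C, V) = 311 + √(C² + V²)
u(J, -1*431) - 428906 = (311 + √((√257)² + (-1*431)²)) - 428906 = (311 + √(257 + (-431)²)) - 428906 = (311 + √(257 + 185761)) - 428906 = (311 + √186018) - 428906 = -428595 + √186018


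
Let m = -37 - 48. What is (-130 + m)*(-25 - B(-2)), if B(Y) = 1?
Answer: 5590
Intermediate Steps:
m = -85
(-130 + m)*(-25 - B(-2)) = (-130 - 85)*(-25 - 1*1) = -215*(-25 - 1) = -215*(-26) = 5590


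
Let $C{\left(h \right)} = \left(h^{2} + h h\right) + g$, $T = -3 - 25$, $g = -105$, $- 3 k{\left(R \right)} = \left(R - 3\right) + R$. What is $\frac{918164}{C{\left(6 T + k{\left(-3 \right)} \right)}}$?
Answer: $\frac{918164}{54345} \approx 16.895$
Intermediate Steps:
$k{\left(R \right)} = 1 - \frac{2 R}{3}$ ($k{\left(R \right)} = - \frac{\left(R - 3\right) + R}{3} = - \frac{\left(-3 + R\right) + R}{3} = - \frac{-3 + 2 R}{3} = 1 - \frac{2 R}{3}$)
$T = -28$ ($T = -3 - 25 = -28$)
$C{\left(h \right)} = -105 + 2 h^{2}$ ($C{\left(h \right)} = \left(h^{2} + h h\right) - 105 = \left(h^{2} + h^{2}\right) - 105 = 2 h^{2} - 105 = -105 + 2 h^{2}$)
$\frac{918164}{C{\left(6 T + k{\left(-3 \right)} \right)}} = \frac{918164}{-105 + 2 \left(6 \left(-28\right) + \left(1 - -2\right)\right)^{2}} = \frac{918164}{-105 + 2 \left(-168 + \left(1 + 2\right)\right)^{2}} = \frac{918164}{-105 + 2 \left(-168 + 3\right)^{2}} = \frac{918164}{-105 + 2 \left(-165\right)^{2}} = \frac{918164}{-105 + 2 \cdot 27225} = \frac{918164}{-105 + 54450} = \frac{918164}{54345}$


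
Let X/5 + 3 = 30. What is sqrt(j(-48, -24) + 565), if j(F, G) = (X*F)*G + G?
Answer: sqrt(156061) ≈ 395.05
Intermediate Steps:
X = 135 (X = -15 + 5*30 = -15 + 150 = 135)
j(F, G) = G + 135*F*G (j(F, G) = (135*F)*G + G = 135*F*G + G = G + 135*F*G)
sqrt(j(-48, -24) + 565) = sqrt(-24*(1 + 135*(-48)) + 565) = sqrt(-24*(1 - 6480) + 565) = sqrt(-24*(-6479) + 565) = sqrt(155496 + 565) = sqrt(156061)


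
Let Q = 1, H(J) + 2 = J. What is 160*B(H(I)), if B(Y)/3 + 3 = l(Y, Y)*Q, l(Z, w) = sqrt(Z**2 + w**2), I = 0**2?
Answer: -1440 + 960*sqrt(2) ≈ -82.355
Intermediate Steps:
I = 0
H(J) = -2 + J
B(Y) = -9 + 3*sqrt(2)*sqrt(Y**2) (B(Y) = -9 + 3*(sqrt(Y**2 + Y**2)*1) = -9 + 3*(sqrt(2*Y**2)*1) = -9 + 3*((sqrt(2)*sqrt(Y**2))*1) = -9 + 3*(sqrt(2)*sqrt(Y**2)) = -9 + 3*sqrt(2)*sqrt(Y**2))
160*B(H(I)) = 160*(-9 + 3*sqrt(2)*sqrt((-2 + 0)**2)) = 160*(-9 + 3*sqrt(2)*sqrt((-2)**2)) = 160*(-9 + 3*sqrt(2)*sqrt(4)) = 160*(-9 + 3*sqrt(2)*2) = 160*(-9 + 6*sqrt(2)) = -1440 + 960*sqrt(2)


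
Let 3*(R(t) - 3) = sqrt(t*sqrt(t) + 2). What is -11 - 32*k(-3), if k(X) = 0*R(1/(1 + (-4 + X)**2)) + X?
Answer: 85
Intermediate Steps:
R(t) = 3 + sqrt(2 + t**(3/2))/3 (R(t) = 3 + sqrt(t*sqrt(t) + 2)/3 = 3 + sqrt(t**(3/2) + 2)/3 = 3 + sqrt(2 + t**(3/2))/3)
k(X) = X (k(X) = 0*(3 + sqrt(2 + (1/(1 + (-4 + X)**2))**(3/2))/3) + X = 0 + X = X)
-11 - 32*k(-3) = -11 - 32*(-3) = -11 + 96 = 85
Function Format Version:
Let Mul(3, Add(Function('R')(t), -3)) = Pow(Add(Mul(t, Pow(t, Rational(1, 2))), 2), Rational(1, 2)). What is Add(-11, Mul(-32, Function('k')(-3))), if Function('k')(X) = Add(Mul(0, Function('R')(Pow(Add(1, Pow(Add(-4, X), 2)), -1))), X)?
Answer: 85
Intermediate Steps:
Function('R')(t) = Add(3, Mul(Rational(1, 3), Pow(Add(2, Pow(t, Rational(3, 2))), Rational(1, 2)))) (Function('R')(t) = Add(3, Mul(Rational(1, 3), Pow(Add(Mul(t, Pow(t, Rational(1, 2))), 2), Rational(1, 2)))) = Add(3, Mul(Rational(1, 3), Pow(Add(Pow(t, Rational(3, 2)), 2), Rational(1, 2)))) = Add(3, Mul(Rational(1, 3), Pow(Add(2, Pow(t, Rational(3, 2))), Rational(1, 2)))))
Function('k')(X) = X (Function('k')(X) = Add(Mul(0, Add(3, Mul(Rational(1, 3), Pow(Add(2, Pow(Pow(Add(1, Pow(Add(-4, X), 2)), -1), Rational(3, 2))), Rational(1, 2))))), X) = Add(0, X) = X)
Add(-11, Mul(-32, Function('k')(-3))) = Add(-11, Mul(-32, -3)) = Add(-11, 96) = 85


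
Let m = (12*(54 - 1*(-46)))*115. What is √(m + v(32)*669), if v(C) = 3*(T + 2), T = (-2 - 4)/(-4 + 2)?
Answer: √148035 ≈ 384.75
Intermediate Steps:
m = 138000 (m = (12*(54 + 46))*115 = (12*100)*115 = 1200*115 = 138000)
T = 3 (T = -6/(-2) = -6*(-½) = 3)
v(C) = 15 (v(C) = 3*(3 + 2) = 3*5 = 15)
√(m + v(32)*669) = √(138000 + 15*669) = √(138000 + 10035) = √148035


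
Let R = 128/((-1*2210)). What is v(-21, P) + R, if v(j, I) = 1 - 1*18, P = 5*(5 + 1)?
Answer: -18849/1105 ≈ -17.058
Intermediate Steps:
P = 30 (P = 5*6 = 30)
v(j, I) = -17 (v(j, I) = 1 - 18 = -17)
R = -64/1105 (R = 128/(-2210) = 128*(-1/2210) = -64/1105 ≈ -0.057919)
v(-21, P) + R = -17 - 64/1105 = -18849/1105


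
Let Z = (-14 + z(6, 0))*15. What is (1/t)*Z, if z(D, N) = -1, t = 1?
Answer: -225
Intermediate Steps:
Z = -225 (Z = (-14 - 1)*15 = -15*15 = -225)
(1/t)*Z = (1/1)*(-225) = (1*1)*(-225) = 1*(-225) = -225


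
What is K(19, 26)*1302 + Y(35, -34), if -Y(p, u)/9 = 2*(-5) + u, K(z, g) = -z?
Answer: -24342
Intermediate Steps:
Y(p, u) = 90 - 9*u (Y(p, u) = -9*(2*(-5) + u) = -9*(-10 + u) = 90 - 9*u)
K(19, 26)*1302 + Y(35, -34) = -1*19*1302 + (90 - 9*(-34)) = -19*1302 + (90 + 306) = -24738 + 396 = -24342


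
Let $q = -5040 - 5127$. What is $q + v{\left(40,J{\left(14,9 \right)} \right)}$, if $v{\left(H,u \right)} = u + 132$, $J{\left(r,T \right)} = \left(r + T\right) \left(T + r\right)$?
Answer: $-9506$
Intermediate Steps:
$J{\left(r,T \right)} = \left(T + r\right)^{2}$ ($J{\left(r,T \right)} = \left(T + r\right) \left(T + r\right) = \left(T + r\right)^{2}$)
$v{\left(H,u \right)} = 132 + u$
$q = -10167$
$q + v{\left(40,J{\left(14,9 \right)} \right)} = -10167 + \left(132 + \left(9 + 14\right)^{2}\right) = -10167 + \left(132 + 23^{2}\right) = -10167 + \left(132 + 529\right) = -10167 + 661 = -9506$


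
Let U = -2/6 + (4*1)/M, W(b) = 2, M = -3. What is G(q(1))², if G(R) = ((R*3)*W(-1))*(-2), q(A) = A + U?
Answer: 64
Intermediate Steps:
U = -5/3 (U = -2/6 + (4*1)/(-3) = -2*⅙ + 4*(-⅓) = -⅓ - 4/3 = -5/3 ≈ -1.6667)
q(A) = -5/3 + A (q(A) = A - 5/3 = -5/3 + A)
G(R) = -12*R (G(R) = ((R*3)*2)*(-2) = ((3*R)*2)*(-2) = (6*R)*(-2) = -12*R)
G(q(1))² = (-12*(-5/3 + 1))² = (-12*(-⅔))² = 8² = 64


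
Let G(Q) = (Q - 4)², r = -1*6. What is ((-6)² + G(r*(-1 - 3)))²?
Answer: 190096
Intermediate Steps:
r = -6
G(Q) = (-4 + Q)²
((-6)² + G(r*(-1 - 3)))² = ((-6)² + (-4 - 6*(-1 - 3))²)² = (36 + (-4 - 6*(-4))²)² = (36 + (-4 + 24)²)² = (36 + 20²)² = (36 + 400)² = 436² = 190096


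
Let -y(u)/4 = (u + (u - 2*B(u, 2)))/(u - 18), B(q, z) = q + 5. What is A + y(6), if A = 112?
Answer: 326/3 ≈ 108.67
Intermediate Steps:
B(q, z) = 5 + q
y(u) = 40/(-18 + u) (y(u) = -4*(u + (u - 2*(5 + u)))/(u - 18) = -4*(u + (u + (-10 - 2*u)))/(-18 + u) = -4*(u + (-10 - u))/(-18 + u) = -(-40)/(-18 + u) = 40/(-18 + u))
A + y(6) = 112 + 40/(-18 + 6) = 112 + 40/(-12) = 112 + 40*(-1/12) = 112 - 10/3 = 326/3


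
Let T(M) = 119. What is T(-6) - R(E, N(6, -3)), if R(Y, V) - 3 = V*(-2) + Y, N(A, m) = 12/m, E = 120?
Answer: -12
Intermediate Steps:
R(Y, V) = 3 + Y - 2*V (R(Y, V) = 3 + (V*(-2) + Y) = 3 + (-2*V + Y) = 3 + (Y - 2*V) = 3 + Y - 2*V)
T(-6) - R(E, N(6, -3)) = 119 - (3 + 120 - 24/(-3)) = 119 - (3 + 120 - 24*(-1)/3) = 119 - (3 + 120 - 2*(-4)) = 119 - (3 + 120 + 8) = 119 - 1*131 = 119 - 131 = -12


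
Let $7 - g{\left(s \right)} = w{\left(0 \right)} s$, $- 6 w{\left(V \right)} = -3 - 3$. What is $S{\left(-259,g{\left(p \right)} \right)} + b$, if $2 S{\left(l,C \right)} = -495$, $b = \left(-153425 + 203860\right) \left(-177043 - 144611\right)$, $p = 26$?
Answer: $- \frac{32445239475}{2} \approx -1.6223 \cdot 10^{10}$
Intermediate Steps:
$w{\left(V \right)} = 1$ ($w{\left(V \right)} = - \frac{-3 - 3}{6} = \left(- \frac{1}{6}\right) \left(-6\right) = 1$)
$g{\left(s \right)} = 7 - s$ ($g{\left(s \right)} = 7 - 1 s = 7 - s$)
$b = -16222619490$ ($b = 50435 \left(-321654\right) = -16222619490$)
$S{\left(l,C \right)} = - \frac{495}{2}$ ($S{\left(l,C \right)} = \frac{1}{2} \left(-495\right) = - \frac{495}{2}$)
$S{\left(-259,g{\left(p \right)} \right)} + b = - \frac{495}{2} - 16222619490 = - \frac{32445239475}{2}$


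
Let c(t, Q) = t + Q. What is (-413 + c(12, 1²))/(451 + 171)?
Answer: -200/311 ≈ -0.64309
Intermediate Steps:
c(t, Q) = Q + t
(-413 + c(12, 1²))/(451 + 171) = (-413 + (1² + 12))/(451 + 171) = (-413 + (1 + 12))/622 = (-413 + 13)*(1/622) = -400*1/622 = -200/311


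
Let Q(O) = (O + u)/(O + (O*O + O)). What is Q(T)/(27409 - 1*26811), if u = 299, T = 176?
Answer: 475/18734144 ≈ 2.5355e-5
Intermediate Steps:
Q(O) = (299 + O)/(O² + 2*O) (Q(O) = (O + 299)/(O + (O*O + O)) = (299 + O)/(O + (O² + O)) = (299 + O)/(O + (O + O²)) = (299 + O)/(O² + 2*O))
Q(T)/(27409 - 1*26811) = ((299 + 176)/(176*(2 + 176)))/(27409 - 1*26811) = ((1/176)*475/178)/(27409 - 26811) = ((1/176)*(1/178)*475)/598 = (475/31328)*(1/598) = 475/18734144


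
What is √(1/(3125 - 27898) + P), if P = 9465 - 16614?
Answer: I*√4387352255594/24773 ≈ 84.552*I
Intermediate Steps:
P = -7149
√(1/(3125 - 27898) + P) = √(1/(3125 - 27898) - 7149) = √(1/(-24773) - 7149) = √(-1/24773 - 7149) = √(-177102178/24773) = I*√4387352255594/24773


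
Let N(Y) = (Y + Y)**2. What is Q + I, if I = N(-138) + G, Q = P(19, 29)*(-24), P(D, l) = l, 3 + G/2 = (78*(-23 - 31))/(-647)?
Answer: 48840102/647 ≈ 75487.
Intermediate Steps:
N(Y) = 4*Y**2 (N(Y) = (2*Y)**2 = 4*Y**2)
G = 4542/647 (G = -6 + 2*((78*(-23 - 31))/(-647)) = -6 + 2*((78*(-54))*(-1/647)) = -6 + 2*(-4212*(-1/647)) = -6 + 2*(4212/647) = -6 + 8424/647 = 4542/647 ≈ 7.0201)
Q = -696 (Q = 29*(-24) = -696)
I = 49290414/647 (I = 4*(-138)**2 + 4542/647 = 4*19044 + 4542/647 = 76176 + 4542/647 = 49290414/647 ≈ 76183.)
Q + I = -696 + 49290414/647 = 48840102/647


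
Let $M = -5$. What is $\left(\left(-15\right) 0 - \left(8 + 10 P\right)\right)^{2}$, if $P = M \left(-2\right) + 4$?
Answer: $21904$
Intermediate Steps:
$P = 14$ ($P = \left(-5\right) \left(-2\right) + 4 = 10 + 4 = 14$)
$\left(\left(-15\right) 0 - \left(8 + 10 P\right)\right)^{2} = \left(\left(-15\right) 0 - 148\right)^{2} = \left(0 - 148\right)^{2} = \left(-148\right)^{2} = 21904$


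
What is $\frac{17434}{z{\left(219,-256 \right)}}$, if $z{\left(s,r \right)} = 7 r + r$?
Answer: $- \frac{8717}{1024} \approx -8.5127$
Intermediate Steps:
$z{\left(s,r \right)} = 8 r$
$\frac{17434}{z{\left(219,-256 \right)}} = \frac{17434}{8 \left(-256\right)} = \frac{17434}{-2048} = 17434 \left(- \frac{1}{2048}\right) = - \frac{8717}{1024}$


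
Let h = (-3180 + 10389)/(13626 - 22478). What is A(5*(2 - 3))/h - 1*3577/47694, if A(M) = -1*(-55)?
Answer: -7748695811/114608682 ≈ -67.610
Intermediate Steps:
h = -7209/8852 (h = 7209/(-8852) = 7209*(-1/8852) = -7209/8852 ≈ -0.81439)
A(M) = 55
A(5*(2 - 3))/h - 1*3577/47694 = 55/(-7209/8852) - 1*3577/47694 = 55*(-8852/7209) - 3577*1/47694 = -486860/7209 - 3577/47694 = -7748695811/114608682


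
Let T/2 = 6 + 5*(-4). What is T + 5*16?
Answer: 52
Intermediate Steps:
T = -28 (T = 2*(6 + 5*(-4)) = 2*(6 - 20) = 2*(-14) = -28)
T + 5*16 = -28 + 5*16 = -28 + 80 = 52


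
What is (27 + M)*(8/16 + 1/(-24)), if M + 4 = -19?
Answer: 11/6 ≈ 1.8333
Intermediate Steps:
M = -23 (M = -4 - 19 = -23)
(27 + M)*(8/16 + 1/(-24)) = (27 - 23)*(8/16 + 1/(-24)) = 4*(8*(1/16) + 1*(-1/24)) = 4*(½ - 1/24) = 4*(11/24) = 11/6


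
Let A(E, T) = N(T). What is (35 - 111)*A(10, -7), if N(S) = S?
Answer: 532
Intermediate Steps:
A(E, T) = T
(35 - 111)*A(10, -7) = (35 - 111)*(-7) = -76*(-7) = 532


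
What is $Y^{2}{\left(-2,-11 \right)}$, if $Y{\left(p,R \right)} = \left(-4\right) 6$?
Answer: $576$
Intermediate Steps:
$Y{\left(p,R \right)} = -24$
$Y^{2}{\left(-2,-11 \right)} = \left(-24\right)^{2} = 576$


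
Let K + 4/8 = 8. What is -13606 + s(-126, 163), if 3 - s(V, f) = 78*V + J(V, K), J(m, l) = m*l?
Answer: -2830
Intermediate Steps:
K = 15/2 (K = -½ + 8 = 15/2 ≈ 7.5000)
J(m, l) = l*m
s(V, f) = 3 - 171*V/2 (s(V, f) = 3 - (78*V + 15*V/2) = 3 - 171*V/2)
-13606 + s(-126, 163) = -13606 + (3 - 171/2*(-126)) = -13606 + (3 + 10773) = -13606 + 10776 = -2830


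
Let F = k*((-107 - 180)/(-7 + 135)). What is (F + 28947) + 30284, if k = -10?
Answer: 3792219/64 ≈ 59253.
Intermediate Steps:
F = 1435/64 (F = -10*(-107 - 180)/(-7 + 135) = -(-2870)/128 = -10*(-287/128) = 1435/64 ≈ 22.422)
(F + 28947) + 30284 = (1435/64 + 28947) + 30284 = 1854043/64 + 30284 = 3792219/64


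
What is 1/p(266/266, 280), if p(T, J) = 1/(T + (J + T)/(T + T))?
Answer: 283/2 ≈ 141.50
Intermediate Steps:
p(T, J) = 1/(T + (J + T)/(2*T)) (p(T, J) = 1/(T + (J + T)/((2*T))) = 1/(T + (J + T)*(1/(2*T))) = 1/(T + (J + T)/(2*T)))
1/p(266/266, 280) = 1/(2*(266/266)/(280 + 266/266 + 2*(266/266)²)) = 1/(2*(266*(1/266))/(280 + 266*(1/266) + 2*(266*(1/266))²)) = 1/(2*1/(280 + 1 + 2*1²)) = 1/(2*1/(280 + 1 + 2*1)) = 1/(2*1/(280 + 1 + 2)) = 1/(2*1/283) = 1/(2*1*(1/283)) = 1/(2/283) = 283/2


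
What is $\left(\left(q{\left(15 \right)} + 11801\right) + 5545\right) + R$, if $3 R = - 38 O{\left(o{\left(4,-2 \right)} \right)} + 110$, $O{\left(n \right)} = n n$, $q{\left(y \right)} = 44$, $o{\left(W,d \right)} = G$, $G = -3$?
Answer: $\frac{51938}{3} \approx 17313.0$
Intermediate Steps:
$o{\left(W,d \right)} = -3$
$O{\left(n \right)} = n^{2}$
$R = - \frac{232}{3}$ ($R = \frac{- 38 \left(-3\right)^{2} + 110}{3} = \frac{\left(-38\right) 9 + 110}{3} = \frac{-342 + 110}{3} = \frac{1}{3} \left(-232\right) = - \frac{232}{3} \approx -77.333$)
$\left(\left(q{\left(15 \right)} + 11801\right) + 5545\right) + R = \left(\left(44 + 11801\right) + 5545\right) - \frac{232}{3} = \left(11845 + 5545\right) - \frac{232}{3} = 17390 - \frac{232}{3} = \frac{51938}{3}$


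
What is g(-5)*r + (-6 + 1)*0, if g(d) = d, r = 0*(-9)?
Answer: 0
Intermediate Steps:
r = 0
g(-5)*r + (-6 + 1)*0 = -5*0 + (-6 + 1)*0 = 0 - 5*0 = 0 + 0 = 0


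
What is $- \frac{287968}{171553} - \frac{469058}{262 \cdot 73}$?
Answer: $- \frac{42987991521}{1640561339} \approx -26.203$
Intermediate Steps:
$- \frac{287968}{171553} - \frac{469058}{262 \cdot 73} = \left(-287968\right) \frac{1}{171553} - \frac{469058}{19126} = - \frac{287968}{171553} - \frac{234529}{9563} = - \frac{42987991521}{1640561339}$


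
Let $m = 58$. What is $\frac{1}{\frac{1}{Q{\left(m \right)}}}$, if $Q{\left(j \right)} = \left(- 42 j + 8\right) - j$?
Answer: $-2486$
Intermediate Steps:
$Q{\left(j \right)} = 8 - 43 j$ ($Q{\left(j \right)} = \left(8 - 42 j\right) - j = 8 - 43 j$)
$\frac{1}{\frac{1}{Q{\left(m \right)}}} = \frac{1}{\frac{1}{8 - 2494}} = \frac{1}{\frac{1}{-2486}} = \frac{1}{- \frac{1}{2486}} = -2486$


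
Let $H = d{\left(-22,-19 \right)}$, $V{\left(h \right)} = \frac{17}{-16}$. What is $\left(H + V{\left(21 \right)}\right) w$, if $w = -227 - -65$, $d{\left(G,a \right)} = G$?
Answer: $\frac{29889}{8} \approx 3736.1$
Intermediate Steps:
$V{\left(h \right)} = - \frac{17}{16}$ ($V{\left(h \right)} = 17 \left(- \frac{1}{16}\right) = - \frac{17}{16}$)
$w = -162$ ($w = -227 + 65 = -162$)
$H = -22$
$\left(H + V{\left(21 \right)}\right) w = \left(-22 - \frac{17}{16}\right) \left(-162\right) = \left(- \frac{369}{16}\right) \left(-162\right) = \frac{29889}{8}$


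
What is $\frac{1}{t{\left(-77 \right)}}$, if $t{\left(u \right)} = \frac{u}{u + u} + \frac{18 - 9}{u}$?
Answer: $\frac{154}{59} \approx 2.6102$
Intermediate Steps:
$t{\left(u \right)} = \frac{1}{2} + \frac{9}{u}$ ($t{\left(u \right)} = \frac{u}{2 u} + \frac{18 - 9}{u} = u \frac{1}{2 u} + \frac{9}{u} = \frac{1}{2} + \frac{9}{u}$)
$\frac{1}{t{\left(-77 \right)}} = \frac{1}{\frac{1}{2} \frac{1}{-77} \left(18 - 77\right)} = \frac{1}{\frac{1}{2} \left(- \frac{1}{77}\right) \left(-59\right)} = \frac{1}{\frac{59}{154}} = \frac{154}{59}$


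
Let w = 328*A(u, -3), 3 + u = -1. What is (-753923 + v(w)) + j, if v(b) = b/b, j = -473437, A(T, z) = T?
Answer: -1227359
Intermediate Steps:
u = -4 (u = -3 - 1 = -4)
w = -1312 (w = 328*(-4) = -1312)
v(b) = 1
(-753923 + v(w)) + j = (-753923 + 1) - 473437 = -753922 - 473437 = -1227359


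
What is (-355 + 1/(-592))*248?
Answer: -6514991/74 ≈ -88040.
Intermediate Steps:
(-355 + 1/(-592))*248 = (-355 - 1/592)*248 = -210161/592*248 = -6514991/74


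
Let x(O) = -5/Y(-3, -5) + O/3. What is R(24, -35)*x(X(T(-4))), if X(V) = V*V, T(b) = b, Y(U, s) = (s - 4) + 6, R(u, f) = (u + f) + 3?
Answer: -56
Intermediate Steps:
R(u, f) = 3 + f + u (R(u, f) = (f + u) + 3 = 3 + f + u)
Y(U, s) = 2 + s (Y(U, s) = (-4 + s) + 6 = 2 + s)
X(V) = V²
x(O) = 5/3 + O/3 (x(O) = -5/(2 - 5) + O/3 = -5/(-3) + O*(⅓) = -5*(-⅓) + O/3 = 5/3 + O/3)
R(24, -35)*x(X(T(-4))) = (3 - 35 + 24)*(5/3 + (⅓)*(-4)²) = -8*(5/3 + (⅓)*16) = -8*(5/3 + 16/3) = -8*7 = -56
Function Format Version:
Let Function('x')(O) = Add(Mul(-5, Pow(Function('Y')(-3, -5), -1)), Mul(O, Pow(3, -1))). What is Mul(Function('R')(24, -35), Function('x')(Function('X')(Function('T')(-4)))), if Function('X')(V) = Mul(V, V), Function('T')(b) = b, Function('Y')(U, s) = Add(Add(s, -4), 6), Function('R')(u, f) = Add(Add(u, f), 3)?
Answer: -56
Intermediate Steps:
Function('R')(u, f) = Add(3, f, u) (Function('R')(u, f) = Add(Add(f, u), 3) = Add(3, f, u))
Function('Y')(U, s) = Add(2, s) (Function('Y')(U, s) = Add(Add(-4, s), 6) = Add(2, s))
Function('X')(V) = Pow(V, 2)
Function('x')(O) = Add(Rational(5, 3), Mul(Rational(1, 3), O)) (Function('x')(O) = Add(Mul(-5, Pow(Add(2, -5), -1)), Mul(O, Pow(3, -1))) = Add(Mul(-5, Pow(-3, -1)), Mul(O, Rational(1, 3))) = Add(Mul(-5, Rational(-1, 3)), Mul(Rational(1, 3), O)) = Add(Rational(5, 3), Mul(Rational(1, 3), O)))
Mul(Function('R')(24, -35), Function('x')(Function('X')(Function('T')(-4)))) = Mul(Add(3, -35, 24), Add(Rational(5, 3), Mul(Rational(1, 3), Pow(-4, 2)))) = Mul(-8, Add(Rational(5, 3), Mul(Rational(1, 3), 16))) = Mul(-8, Add(Rational(5, 3), Rational(16, 3))) = Mul(-8, 7) = -56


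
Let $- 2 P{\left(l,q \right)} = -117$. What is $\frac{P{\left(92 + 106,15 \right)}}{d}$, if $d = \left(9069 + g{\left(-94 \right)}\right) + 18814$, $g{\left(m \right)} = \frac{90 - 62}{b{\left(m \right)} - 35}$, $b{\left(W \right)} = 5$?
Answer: $\frac{1755}{836462} \approx 0.0020981$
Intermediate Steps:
$P{\left(l,q \right)} = \frac{117}{2}$ ($P{\left(l,q \right)} = \left(- \frac{1}{2}\right) \left(-117\right) = \frac{117}{2}$)
$g{\left(m \right)} = - \frac{14}{15}$ ($g{\left(m \right)} = \frac{90 - 62}{5 - 35} = \frac{28}{-30} = 28 \left(- \frac{1}{30}\right) = - \frac{14}{15}$)
$d = \frac{418231}{15}$ ($d = \left(9069 - \frac{14}{15}\right) + 18814 = \frac{136021}{15} + 18814 = \frac{418231}{15} \approx 27882.0$)
$\frac{P{\left(92 + 106,15 \right)}}{d} = \frac{117}{2 \cdot \frac{418231}{15}} = \frac{117}{2} \cdot \frac{15}{418231} = \frac{1755}{836462}$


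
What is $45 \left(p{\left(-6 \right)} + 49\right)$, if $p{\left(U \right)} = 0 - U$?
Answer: $2475$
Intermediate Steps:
$p{\left(U \right)} = - U$
$45 \left(p{\left(-6 \right)} + 49\right) = 45 \left(\left(-1\right) \left(-6\right) + 49\right) = 45 \left(6 + 49\right) = 45 \cdot 55 = 2475$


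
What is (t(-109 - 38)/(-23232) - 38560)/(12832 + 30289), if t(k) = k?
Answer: -298608591/333929024 ≈ -0.89423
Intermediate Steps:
(t(-109 - 38)/(-23232) - 38560)/(12832 + 30289) = ((-109 - 38)/(-23232) - 38560)/(12832 + 30289) = (-147*(-1/23232) - 38560)/43121 = (49/7744 - 38560)*(1/43121) = -298608591/7744*1/43121 = -298608591/333929024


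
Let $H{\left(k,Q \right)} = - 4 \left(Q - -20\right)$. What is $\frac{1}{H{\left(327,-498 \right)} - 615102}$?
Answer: $- \frac{1}{613190} \approx -1.6308 \cdot 10^{-6}$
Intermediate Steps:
$H{\left(k,Q \right)} = -80 - 4 Q$ ($H{\left(k,Q \right)} = - 4 \left(Q + 20\right) = - 4 \left(20 + Q\right) = -80 - 4 Q$)
$\frac{1}{H{\left(327,-498 \right)} - 615102} = \frac{1}{\left(-80 - -1992\right) - 615102} = \frac{1}{\left(-80 + 1992\right) - 615102} = \frac{1}{1912 - 615102} = \frac{1}{-613190} = - \frac{1}{613190}$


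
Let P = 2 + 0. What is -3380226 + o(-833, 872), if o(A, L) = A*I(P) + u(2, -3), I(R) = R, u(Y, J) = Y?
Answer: -3381890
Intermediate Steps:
P = 2
o(A, L) = 2 + 2*A (o(A, L) = A*2 + 2 = 2*A + 2 = 2 + 2*A)
-3380226 + o(-833, 872) = -3380226 + (2 + 2*(-833)) = -3380226 + (2 - 1666) = -3380226 - 1664 = -3381890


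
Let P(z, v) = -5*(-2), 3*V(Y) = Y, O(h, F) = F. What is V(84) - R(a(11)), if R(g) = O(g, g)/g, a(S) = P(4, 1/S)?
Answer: 27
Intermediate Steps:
V(Y) = Y/3
P(z, v) = 10
a(S) = 10
R(g) = 1 (R(g) = g/g = 1)
V(84) - R(a(11)) = (1/3)*84 - 1*1 = 28 - 1 = 27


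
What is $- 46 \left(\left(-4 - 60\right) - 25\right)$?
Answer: $4094$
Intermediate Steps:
$- 46 \left(\left(-4 - 60\right) - 25\right) = - 46 \left(-64 - 25\right) = \left(-46\right) \left(-89\right) = 4094$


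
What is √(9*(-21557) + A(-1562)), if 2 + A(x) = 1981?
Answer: I*√192034 ≈ 438.22*I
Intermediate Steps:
A(x) = 1979 (A(x) = -2 + 1981 = 1979)
√(9*(-21557) + A(-1562)) = √(9*(-21557) + 1979) = √(-194013 + 1979) = √(-192034) = I*√192034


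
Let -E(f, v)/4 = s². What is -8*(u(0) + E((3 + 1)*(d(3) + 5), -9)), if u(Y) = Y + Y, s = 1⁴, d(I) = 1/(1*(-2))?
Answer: 32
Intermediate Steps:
d(I) = -½ (d(I) = 1/(-2) = 1*(-½) = -½)
s = 1
E(f, v) = -4 (E(f, v) = -4*1² = -4*1 = -4)
u(Y) = 2*Y
-8*(u(0) + E((3 + 1)*(d(3) + 5), -9)) = -8*(2*0 - 4) = -8*(0 - 4) = -8*(-4) = 32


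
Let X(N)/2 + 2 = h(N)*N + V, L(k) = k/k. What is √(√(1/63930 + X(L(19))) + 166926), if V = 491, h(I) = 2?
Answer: √(682234056977400 + 63930*√4013478155730)/63930 ≈ 408.60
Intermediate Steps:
L(k) = 1
X(N) = 978 + 4*N (X(N) = -4 + 2*(2*N + 491) = -4 + 2*(491 + 2*N) = -4 + (982 + 4*N) = 978 + 4*N)
√(√(1/63930 + X(L(19))) + 166926) = √(√(1/63930 + (978 + 4*1)) + 166926) = √(√(1/63930 + (978 + 4)) + 166926) = √(√(1/63930 + 982) + 166926) = √(√(62779261/63930) + 166926) = √(√4013478155730/63930 + 166926) = √(166926 + √4013478155730/63930)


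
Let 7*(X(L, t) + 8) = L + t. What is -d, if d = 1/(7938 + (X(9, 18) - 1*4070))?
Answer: -7/27047 ≈ -0.00025881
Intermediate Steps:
X(L, t) = -8 + L/7 + t/7 (X(L, t) = -8 + (L + t)/7 = -8 + (L/7 + t/7) = -8 + L/7 + t/7)
d = 7/27047 (d = 1/(7938 + ((-8 + (⅐)*9 + (⅐)*18) - 1*4070)) = 1/(7938 + ((-8 + 9/7 + 18/7) - 4070)) = 1/(7938 + (-29/7 - 4070)) = 1/(7938 - 28519/7) = 1/(27047/7) = 7/27047 ≈ 0.00025881)
-d = -1*7/27047 = -7/27047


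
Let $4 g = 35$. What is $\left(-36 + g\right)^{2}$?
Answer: $\frac{11881}{16} \approx 742.56$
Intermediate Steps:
$g = \frac{35}{4}$ ($g = \frac{1}{4} \cdot 35 = \frac{35}{4} \approx 8.75$)
$\left(-36 + g\right)^{2} = \left(-36 + \frac{35}{4}\right)^{2} = \left(- \frac{109}{4}\right)^{2} = \frac{11881}{16}$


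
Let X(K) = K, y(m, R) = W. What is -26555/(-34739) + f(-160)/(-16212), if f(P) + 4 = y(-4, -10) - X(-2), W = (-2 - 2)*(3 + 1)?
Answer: 71855827/93864778 ≈ 0.76552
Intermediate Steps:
W = -16 (W = -4*4 = -16)
y(m, R) = -16
f(P) = -18 (f(P) = -4 + (-16 - 1*(-2)) = -4 + (-16 + 2) = -4 - 14 = -18)
-26555/(-34739) + f(-160)/(-16212) = -26555/(-34739) - 18/(-16212) = -26555*(-1/34739) - 18*(-1/16212) = 26555/34739 + 3/2702 = 71855827/93864778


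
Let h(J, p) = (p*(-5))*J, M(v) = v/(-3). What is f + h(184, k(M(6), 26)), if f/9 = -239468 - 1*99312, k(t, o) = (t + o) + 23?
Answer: -3092260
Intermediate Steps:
M(v) = -v/3 (M(v) = v*(-1/3) = -v/3)
k(t, o) = 23 + o + t (k(t, o) = (o + t) + 23 = 23 + o + t)
h(J, p) = -5*J*p (h(J, p) = (-5*p)*J = -5*J*p)
f = -3049020 (f = 9*(-239468 - 1*99312) = 9*(-239468 - 99312) = 9*(-338780) = -3049020)
f + h(184, k(M(6), 26)) = -3049020 - 5*184*(23 + 26 - 1/3*6) = -3049020 - 5*184*(23 + 26 - 2) = -3049020 - 5*184*47 = -3049020 - 43240 = -3092260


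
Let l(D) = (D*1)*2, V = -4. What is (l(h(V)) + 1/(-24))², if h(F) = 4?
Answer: 36481/576 ≈ 63.335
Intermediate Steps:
l(D) = 2*D (l(D) = D*2 = 2*D)
(l(h(V)) + 1/(-24))² = (2*4 + 1/(-24))² = (8 - 1/24)² = (191/24)² = 36481/576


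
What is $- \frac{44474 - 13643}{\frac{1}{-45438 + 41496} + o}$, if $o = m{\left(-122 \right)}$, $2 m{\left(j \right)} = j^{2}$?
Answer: $- \frac{2826414}{682241} \approx -4.1428$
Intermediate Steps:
$m{\left(j \right)} = \frac{j^{2}}{2}$
$o = 7442$ ($o = \frac{\left(-122\right)^{2}}{2} = \frac{1}{2} \cdot 14884 = 7442$)
$- \frac{44474 - 13643}{\frac{1}{-45438 + 41496} + o} = - \frac{44474 - 13643}{\frac{1}{-45438 + 41496} + 7442} = - \frac{30831}{\frac{1}{-3942} + 7442} = - \frac{30831}{- \frac{1}{3942} + 7442} = - \frac{30831}{\frac{29336363}{3942}} = - \frac{30831 \cdot 3942}{29336363} = \left(-1\right) \frac{2826414}{682241} = - \frac{2826414}{682241}$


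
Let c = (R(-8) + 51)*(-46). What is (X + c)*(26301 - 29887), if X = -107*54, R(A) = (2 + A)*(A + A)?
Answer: 44968440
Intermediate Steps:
R(A) = 2*A*(2 + A) (R(A) = (2 + A)*(2*A) = 2*A*(2 + A))
c = -6762 (c = (2*(-8)*(2 - 8) + 51)*(-46) = (2*(-8)*(-6) + 51)*(-46) = (96 + 51)*(-46) = 147*(-46) = -6762)
X = -5778
(X + c)*(26301 - 29887) = (-5778 - 6762)*(26301 - 29887) = -12540*(-3586) = 44968440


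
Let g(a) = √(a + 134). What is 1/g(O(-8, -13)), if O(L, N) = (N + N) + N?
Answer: √95/95 ≈ 0.10260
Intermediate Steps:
O(L, N) = 3*N (O(L, N) = 2*N + N = 3*N)
g(a) = √(134 + a)
1/g(O(-8, -13)) = 1/(√(134 + 3*(-13))) = 1/(√(134 - 39)) = 1/(√95) = √95/95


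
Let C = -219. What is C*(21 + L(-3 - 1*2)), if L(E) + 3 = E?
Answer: -2847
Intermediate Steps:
L(E) = -3 + E
C*(21 + L(-3 - 1*2)) = -219*(21 + (-3 + (-3 - 1*2))) = -219*(21 + (-3 + (-3 - 2))) = -219*(21 + (-3 - 5)) = -219*(21 - 8) = -219*13 = -2847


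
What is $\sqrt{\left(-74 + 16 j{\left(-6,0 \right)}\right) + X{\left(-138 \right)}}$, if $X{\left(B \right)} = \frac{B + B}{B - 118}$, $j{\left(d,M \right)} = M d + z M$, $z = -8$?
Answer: $\frac{i \sqrt{4667}}{8} \approx 8.5394 i$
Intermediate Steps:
$j{\left(d,M \right)} = - 8 M + M d$ ($j{\left(d,M \right)} = M d - 8 M = - 8 M + M d$)
$X{\left(B \right)} = \frac{2 B}{-118 + B}$
$\sqrt{\left(-74 + 16 j{\left(-6,0 \right)}\right) + X{\left(-138 \right)}} = \sqrt{\left(-74 + 16 \cdot 0 \left(-8 - 6\right)\right) + 2 \left(-138\right) \frac{1}{-118 - 138}} = \sqrt{\left(-74 + 16 \cdot 0 \left(-14\right)\right) + 2 \left(-138\right) \frac{1}{-256}} = \sqrt{\left(-74 + 16 \cdot 0\right) + 2 \left(-138\right) \left(- \frac{1}{256}\right)} = \sqrt{\left(-74 + 0\right) + \frac{69}{64}} = \sqrt{-74 + \frac{69}{64}} = \sqrt{- \frac{4667}{64}} = \frac{i \sqrt{4667}}{8}$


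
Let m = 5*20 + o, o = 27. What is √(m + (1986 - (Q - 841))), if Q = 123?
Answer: √2831 ≈ 53.207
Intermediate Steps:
m = 127 (m = 5*20 + 27 = 100 + 27 = 127)
√(m + (1986 - (Q - 841))) = √(127 + (1986 - (123 - 841))) = √(127 + (1986 - 1*(-718))) = √(127 + (1986 + 718)) = √(127 + 2704) = √2831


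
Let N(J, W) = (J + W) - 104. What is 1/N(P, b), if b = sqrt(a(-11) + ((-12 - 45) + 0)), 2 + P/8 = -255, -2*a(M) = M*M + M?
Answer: -135/291607 - I*sqrt(7)/1166428 ≈ -0.00046295 - 2.2683e-6*I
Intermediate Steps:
a(M) = -M/2 - M**2/2 (a(M) = -(M*M + M)/2 = -(M**2 + M)/2 = -(M + M**2)/2 = -M/2 - M**2/2)
P = -2056 (P = -16 + 8*(-255) = -16 - 2040 = -2056)
b = 4*I*sqrt(7) (b = sqrt(-1/2*(-11)*(1 - 11) + ((-12 - 45) + 0)) = sqrt(-1/2*(-11)*(-10) + (-57 + 0)) = sqrt(-55 - 57) = sqrt(-112) = 4*I*sqrt(7) ≈ 10.583*I)
N(J, W) = -104 + J + W
1/N(P, b) = 1/(-104 - 2056 + 4*I*sqrt(7)) = 1/(-2160 + 4*I*sqrt(7))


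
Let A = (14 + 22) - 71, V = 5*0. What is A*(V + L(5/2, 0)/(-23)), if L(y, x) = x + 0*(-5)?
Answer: 0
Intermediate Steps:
L(y, x) = x (L(y, x) = x + 0 = x)
V = 0
A = -35 (A = 36 - 71 = -35)
A*(V + L(5/2, 0)/(-23)) = -35*(0 + 0/(-23)) = -35*(0 + 0*(-1/23)) = -35*(0 + 0) = -35*0 = 0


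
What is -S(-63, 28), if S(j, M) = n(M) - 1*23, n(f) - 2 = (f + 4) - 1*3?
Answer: -8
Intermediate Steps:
n(f) = 3 + f (n(f) = 2 + ((f + 4) - 1*3) = 2 + ((4 + f) - 3) = 2 + (1 + f) = 3 + f)
S(j, M) = -20 + M (S(j, M) = (3 + M) - 1*23 = (3 + M) - 23 = -20 + M)
-S(-63, 28) = -(-20 + 28) = -1*8 = -8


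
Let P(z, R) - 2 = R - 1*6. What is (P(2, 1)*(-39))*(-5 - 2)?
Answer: -819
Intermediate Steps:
P(z, R) = -4 + R (P(z, R) = 2 + (R - 1*6) = 2 + (R - 6) = 2 + (-6 + R) = -4 + R)
(P(2, 1)*(-39))*(-5 - 2) = ((-4 + 1)*(-39))*(-5 - 2) = -3*(-39)*(-7) = 117*(-7) = -819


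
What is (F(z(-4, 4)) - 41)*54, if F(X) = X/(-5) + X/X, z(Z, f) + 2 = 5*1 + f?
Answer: -11178/5 ≈ -2235.6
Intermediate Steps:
z(Z, f) = 3 + f (z(Z, f) = -2 + (5*1 + f) = -2 + (5 + f) = 3 + f)
F(X) = 1 - X/5 (F(X) = X*(-⅕) + 1 = -X/5 + 1 = 1 - X/5)
(F(z(-4, 4)) - 41)*54 = ((1 - (3 + 4)/5) - 41)*54 = ((1 - ⅕*7) - 41)*54 = ((1 - 7/5) - 41)*54 = (-⅖ - 41)*54 = -207/5*54 = -11178/5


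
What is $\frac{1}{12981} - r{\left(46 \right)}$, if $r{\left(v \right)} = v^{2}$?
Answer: $- \frac{27467795}{12981} \approx -2116.0$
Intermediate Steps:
$\frac{1}{12981} - r{\left(46 \right)} = \frac{1}{12981} - 46^{2} = \frac{1}{12981} - 2116 = - \frac{27467795}{12981}$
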